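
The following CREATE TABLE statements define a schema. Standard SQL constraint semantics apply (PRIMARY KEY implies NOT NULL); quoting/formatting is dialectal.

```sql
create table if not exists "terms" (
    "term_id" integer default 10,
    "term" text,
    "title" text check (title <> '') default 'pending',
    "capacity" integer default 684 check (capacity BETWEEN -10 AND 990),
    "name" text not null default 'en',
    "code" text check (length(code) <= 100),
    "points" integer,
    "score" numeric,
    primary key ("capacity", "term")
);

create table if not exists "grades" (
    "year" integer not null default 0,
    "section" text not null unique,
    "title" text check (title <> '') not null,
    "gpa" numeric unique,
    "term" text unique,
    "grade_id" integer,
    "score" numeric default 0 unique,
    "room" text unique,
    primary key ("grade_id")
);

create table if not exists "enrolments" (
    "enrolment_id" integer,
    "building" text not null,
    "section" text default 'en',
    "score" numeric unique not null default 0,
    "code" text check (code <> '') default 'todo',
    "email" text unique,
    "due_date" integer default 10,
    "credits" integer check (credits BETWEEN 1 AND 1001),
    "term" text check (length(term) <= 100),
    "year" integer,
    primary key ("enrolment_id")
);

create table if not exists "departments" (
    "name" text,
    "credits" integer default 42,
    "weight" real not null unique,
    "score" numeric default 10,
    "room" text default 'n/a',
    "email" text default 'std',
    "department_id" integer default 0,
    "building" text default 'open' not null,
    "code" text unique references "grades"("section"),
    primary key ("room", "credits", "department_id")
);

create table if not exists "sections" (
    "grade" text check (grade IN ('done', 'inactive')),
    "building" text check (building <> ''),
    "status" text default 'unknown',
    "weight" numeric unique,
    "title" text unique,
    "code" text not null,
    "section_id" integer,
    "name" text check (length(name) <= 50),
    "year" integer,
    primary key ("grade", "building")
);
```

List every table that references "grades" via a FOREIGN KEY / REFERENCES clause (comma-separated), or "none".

departments

- departments.code references grades(section).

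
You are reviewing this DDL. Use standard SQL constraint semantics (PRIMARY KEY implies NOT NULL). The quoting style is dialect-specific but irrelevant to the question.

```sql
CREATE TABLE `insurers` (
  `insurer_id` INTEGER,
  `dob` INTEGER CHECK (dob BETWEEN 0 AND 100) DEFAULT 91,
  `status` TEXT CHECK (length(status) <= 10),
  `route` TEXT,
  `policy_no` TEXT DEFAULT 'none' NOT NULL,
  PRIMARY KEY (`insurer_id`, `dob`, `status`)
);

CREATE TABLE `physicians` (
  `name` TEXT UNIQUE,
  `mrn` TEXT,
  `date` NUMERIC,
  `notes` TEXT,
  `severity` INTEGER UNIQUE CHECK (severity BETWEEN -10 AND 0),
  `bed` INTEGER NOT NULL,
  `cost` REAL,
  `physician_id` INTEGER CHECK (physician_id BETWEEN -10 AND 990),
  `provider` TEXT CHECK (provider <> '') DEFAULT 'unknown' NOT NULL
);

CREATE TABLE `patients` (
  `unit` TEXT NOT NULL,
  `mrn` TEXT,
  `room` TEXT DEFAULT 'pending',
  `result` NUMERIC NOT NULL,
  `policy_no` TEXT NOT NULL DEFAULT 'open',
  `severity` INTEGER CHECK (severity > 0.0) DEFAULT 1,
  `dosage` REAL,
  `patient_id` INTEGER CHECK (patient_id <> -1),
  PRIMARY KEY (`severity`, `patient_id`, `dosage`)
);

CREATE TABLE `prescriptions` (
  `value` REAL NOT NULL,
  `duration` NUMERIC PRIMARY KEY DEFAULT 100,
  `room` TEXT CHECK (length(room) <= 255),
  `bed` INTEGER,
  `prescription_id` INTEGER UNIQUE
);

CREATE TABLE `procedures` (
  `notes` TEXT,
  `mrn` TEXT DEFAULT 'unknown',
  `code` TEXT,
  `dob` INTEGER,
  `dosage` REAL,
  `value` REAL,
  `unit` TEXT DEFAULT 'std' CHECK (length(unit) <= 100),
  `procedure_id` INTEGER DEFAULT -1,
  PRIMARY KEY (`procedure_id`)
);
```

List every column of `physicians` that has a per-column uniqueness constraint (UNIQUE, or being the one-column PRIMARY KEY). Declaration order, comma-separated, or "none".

name, severity

- name: declared UNIQUE → unique.
- mrn: no UNIQUE or single-column PK constraint.
- date: no UNIQUE or single-column PK constraint.
- notes: no UNIQUE or single-column PK constraint.
- severity: declared UNIQUE → unique.
- bed: no UNIQUE or single-column PK constraint.
- cost: no UNIQUE or single-column PK constraint.
- physician_id: no UNIQUE or single-column PK constraint.
- provider: no UNIQUE or single-column PK constraint.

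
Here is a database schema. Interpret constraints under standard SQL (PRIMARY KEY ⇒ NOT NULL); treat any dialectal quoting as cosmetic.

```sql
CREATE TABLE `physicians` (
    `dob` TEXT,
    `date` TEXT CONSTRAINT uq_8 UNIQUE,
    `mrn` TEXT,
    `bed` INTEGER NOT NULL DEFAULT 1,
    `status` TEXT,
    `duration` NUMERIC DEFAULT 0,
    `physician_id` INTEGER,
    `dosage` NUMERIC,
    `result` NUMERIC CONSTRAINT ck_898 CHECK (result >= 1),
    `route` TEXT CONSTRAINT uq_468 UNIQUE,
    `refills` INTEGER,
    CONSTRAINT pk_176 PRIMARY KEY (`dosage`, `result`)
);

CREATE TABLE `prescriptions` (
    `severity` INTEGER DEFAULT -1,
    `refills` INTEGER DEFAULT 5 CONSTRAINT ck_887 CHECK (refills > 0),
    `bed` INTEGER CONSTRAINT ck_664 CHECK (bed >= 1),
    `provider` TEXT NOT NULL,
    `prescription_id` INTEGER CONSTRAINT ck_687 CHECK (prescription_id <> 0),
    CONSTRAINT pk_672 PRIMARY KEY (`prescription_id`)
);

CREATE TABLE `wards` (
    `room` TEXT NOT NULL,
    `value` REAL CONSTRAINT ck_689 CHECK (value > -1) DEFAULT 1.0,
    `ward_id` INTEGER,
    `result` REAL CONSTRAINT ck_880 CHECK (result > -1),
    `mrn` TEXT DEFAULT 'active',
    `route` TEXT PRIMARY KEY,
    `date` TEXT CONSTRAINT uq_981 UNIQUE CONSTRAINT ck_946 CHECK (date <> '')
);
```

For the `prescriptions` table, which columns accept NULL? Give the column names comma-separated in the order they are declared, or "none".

severity, refills, bed

- severity: DEFAULT only fills an omitted column; an explicit NULL is still allowed → nullable.
- refills: CHECK does not forbid NULL (a CHECK constraint passes when its expression is NULL) → nullable.
- bed: CHECK does not forbid NULL (a CHECK constraint passes when its expression is NULL) → nullable.
- provider: declared NOT NULL → not nullable.
- prescription_id: part of the PRIMARY KEY, which implies NOT NULL → not nullable.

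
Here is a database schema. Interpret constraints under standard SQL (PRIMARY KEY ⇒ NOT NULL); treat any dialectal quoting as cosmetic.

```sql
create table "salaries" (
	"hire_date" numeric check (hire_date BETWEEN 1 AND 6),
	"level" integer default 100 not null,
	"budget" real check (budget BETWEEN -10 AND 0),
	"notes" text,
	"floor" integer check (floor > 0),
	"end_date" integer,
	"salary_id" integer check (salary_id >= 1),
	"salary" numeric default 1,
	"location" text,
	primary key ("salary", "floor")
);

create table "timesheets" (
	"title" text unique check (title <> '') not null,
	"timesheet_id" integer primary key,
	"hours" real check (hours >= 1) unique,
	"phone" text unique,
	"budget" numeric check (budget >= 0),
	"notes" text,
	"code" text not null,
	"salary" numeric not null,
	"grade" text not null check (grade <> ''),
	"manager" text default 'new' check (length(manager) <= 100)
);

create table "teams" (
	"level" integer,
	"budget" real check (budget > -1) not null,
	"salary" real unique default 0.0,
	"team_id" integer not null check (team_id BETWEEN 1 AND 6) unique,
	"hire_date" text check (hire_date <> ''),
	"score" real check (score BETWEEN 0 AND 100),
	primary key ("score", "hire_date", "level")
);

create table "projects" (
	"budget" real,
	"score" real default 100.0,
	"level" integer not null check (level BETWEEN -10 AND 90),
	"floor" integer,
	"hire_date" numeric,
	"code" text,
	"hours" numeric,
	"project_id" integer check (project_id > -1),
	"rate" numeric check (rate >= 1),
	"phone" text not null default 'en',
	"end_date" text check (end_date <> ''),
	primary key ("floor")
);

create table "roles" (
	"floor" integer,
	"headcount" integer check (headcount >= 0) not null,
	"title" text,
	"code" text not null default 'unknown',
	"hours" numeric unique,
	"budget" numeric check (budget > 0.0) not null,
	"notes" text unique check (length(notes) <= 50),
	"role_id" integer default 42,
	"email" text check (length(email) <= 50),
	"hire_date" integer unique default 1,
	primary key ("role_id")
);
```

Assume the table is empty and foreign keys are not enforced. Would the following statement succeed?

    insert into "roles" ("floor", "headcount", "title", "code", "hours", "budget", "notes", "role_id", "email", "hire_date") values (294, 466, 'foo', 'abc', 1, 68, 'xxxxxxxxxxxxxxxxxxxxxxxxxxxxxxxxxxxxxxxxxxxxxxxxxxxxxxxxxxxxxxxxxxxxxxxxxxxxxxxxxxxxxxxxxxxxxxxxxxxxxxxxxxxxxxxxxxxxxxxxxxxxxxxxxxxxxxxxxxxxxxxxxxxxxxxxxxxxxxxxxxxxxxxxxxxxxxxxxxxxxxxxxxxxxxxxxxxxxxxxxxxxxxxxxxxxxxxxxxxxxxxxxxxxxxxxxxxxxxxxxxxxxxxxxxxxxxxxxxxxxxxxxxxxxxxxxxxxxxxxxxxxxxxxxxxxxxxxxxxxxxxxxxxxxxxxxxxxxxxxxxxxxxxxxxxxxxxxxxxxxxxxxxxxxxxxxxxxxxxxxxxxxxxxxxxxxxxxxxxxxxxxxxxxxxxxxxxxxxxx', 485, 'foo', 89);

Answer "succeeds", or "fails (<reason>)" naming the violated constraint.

fails (CHECK on notes)

The value 'xxxxxxxxxxxxxxxxxxxxxxxxxxxxxxxxxxxxxxxxxxxxxxxxxxxxxxxxxxxxxxxxxxxxxxxxxxxxxxxxxxxxxxxxxxxxxxxxxxxxxxxxxxxxxxxxxxxxxxxxxxxxxxxxxxxxxxxxxxxxxxxxxxxxxxxxxxxxxxxxxxxxxxxxxxxxxxxxxxxxxxxxxxxxxxxxxxxxxxxxxxxxxxxxxxxxxxxxxxxxxxxxxxxxxxxxxxxxxxxxxxxxxxxxxxxxxxxxxxxxxxxxxxxxxxxxxxxxxxxxxxxxxxxxxxxxxxxxxxxxxxxxxxxxxxxxxxxxxxxxxxxxxxxxxxxxxxxxxxxxxxxxxxxxxxxxxxxxxxxxxxxxxxxxxxxxxxxxxxxxxxxxxxxxxxxxxxxxxxxx' for notes violates CHECK (length(notes) <= 50).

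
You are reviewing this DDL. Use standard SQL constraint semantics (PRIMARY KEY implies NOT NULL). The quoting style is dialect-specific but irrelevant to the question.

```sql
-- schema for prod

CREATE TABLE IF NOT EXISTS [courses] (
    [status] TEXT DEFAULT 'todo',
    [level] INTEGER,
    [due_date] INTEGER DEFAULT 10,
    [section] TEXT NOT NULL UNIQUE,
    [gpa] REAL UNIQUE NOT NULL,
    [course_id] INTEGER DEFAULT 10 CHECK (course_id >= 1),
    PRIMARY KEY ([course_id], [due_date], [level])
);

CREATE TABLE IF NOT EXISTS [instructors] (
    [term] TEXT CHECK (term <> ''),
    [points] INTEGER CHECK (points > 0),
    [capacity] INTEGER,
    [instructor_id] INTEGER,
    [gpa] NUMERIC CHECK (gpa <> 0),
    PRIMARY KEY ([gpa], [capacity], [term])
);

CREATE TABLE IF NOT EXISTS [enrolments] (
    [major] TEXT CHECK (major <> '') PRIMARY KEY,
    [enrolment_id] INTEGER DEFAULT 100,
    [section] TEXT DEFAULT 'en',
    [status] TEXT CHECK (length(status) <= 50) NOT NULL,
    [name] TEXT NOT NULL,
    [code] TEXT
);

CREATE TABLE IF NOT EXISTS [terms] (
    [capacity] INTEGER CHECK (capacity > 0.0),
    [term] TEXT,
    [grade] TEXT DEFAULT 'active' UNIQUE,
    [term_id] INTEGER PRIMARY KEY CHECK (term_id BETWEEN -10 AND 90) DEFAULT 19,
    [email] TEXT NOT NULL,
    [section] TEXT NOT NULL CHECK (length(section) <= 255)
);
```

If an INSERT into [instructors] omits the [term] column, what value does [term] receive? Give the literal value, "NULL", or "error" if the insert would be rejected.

error

term has no DEFAULT clause.
Omitting it would insert NULL, but it is part of the PRIMARY KEY, so the INSERT fails.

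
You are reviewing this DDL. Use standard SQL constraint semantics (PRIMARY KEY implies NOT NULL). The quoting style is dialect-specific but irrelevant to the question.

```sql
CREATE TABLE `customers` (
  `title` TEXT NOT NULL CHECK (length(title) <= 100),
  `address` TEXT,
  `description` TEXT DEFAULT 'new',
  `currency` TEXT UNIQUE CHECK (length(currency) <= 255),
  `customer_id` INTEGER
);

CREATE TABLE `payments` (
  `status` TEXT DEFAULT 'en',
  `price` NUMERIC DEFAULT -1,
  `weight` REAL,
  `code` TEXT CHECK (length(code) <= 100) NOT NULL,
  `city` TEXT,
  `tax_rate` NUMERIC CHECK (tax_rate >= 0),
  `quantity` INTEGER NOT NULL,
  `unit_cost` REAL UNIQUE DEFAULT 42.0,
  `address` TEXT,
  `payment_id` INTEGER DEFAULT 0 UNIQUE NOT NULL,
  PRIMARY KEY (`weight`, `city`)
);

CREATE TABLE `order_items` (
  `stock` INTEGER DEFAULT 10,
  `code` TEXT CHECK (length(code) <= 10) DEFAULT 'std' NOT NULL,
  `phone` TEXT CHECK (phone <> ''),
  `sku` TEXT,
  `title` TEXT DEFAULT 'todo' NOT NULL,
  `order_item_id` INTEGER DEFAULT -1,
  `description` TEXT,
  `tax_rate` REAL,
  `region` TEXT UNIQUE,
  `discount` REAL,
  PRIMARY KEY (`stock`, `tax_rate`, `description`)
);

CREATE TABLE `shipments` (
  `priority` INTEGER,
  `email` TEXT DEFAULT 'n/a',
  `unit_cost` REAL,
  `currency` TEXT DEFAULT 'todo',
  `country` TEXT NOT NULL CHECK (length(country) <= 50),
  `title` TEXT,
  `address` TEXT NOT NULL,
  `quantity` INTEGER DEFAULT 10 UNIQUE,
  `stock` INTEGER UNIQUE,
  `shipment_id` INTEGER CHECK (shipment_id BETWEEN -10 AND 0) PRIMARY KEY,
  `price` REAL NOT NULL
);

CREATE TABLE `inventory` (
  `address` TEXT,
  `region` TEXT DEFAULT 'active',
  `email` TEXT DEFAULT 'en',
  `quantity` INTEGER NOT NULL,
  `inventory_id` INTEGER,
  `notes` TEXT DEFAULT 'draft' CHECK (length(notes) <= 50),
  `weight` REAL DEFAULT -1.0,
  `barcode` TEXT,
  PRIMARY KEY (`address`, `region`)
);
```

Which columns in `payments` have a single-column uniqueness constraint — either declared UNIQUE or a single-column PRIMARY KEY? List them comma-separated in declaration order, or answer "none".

unit_cost, payment_id

- status: no UNIQUE or single-column PK constraint.
- price: no UNIQUE or single-column PK constraint.
- weight: part of a composite PRIMARY KEY — only the tuple is unique, not this column on its own.
- code: no UNIQUE or single-column PK constraint.
- city: part of a composite PRIMARY KEY — only the tuple is unique, not this column on its own.
- tax_rate: no UNIQUE or single-column PK constraint.
- quantity: no UNIQUE or single-column PK constraint.
- unit_cost: declared UNIQUE → unique.
- address: no UNIQUE or single-column PK constraint.
- payment_id: declared UNIQUE → unique.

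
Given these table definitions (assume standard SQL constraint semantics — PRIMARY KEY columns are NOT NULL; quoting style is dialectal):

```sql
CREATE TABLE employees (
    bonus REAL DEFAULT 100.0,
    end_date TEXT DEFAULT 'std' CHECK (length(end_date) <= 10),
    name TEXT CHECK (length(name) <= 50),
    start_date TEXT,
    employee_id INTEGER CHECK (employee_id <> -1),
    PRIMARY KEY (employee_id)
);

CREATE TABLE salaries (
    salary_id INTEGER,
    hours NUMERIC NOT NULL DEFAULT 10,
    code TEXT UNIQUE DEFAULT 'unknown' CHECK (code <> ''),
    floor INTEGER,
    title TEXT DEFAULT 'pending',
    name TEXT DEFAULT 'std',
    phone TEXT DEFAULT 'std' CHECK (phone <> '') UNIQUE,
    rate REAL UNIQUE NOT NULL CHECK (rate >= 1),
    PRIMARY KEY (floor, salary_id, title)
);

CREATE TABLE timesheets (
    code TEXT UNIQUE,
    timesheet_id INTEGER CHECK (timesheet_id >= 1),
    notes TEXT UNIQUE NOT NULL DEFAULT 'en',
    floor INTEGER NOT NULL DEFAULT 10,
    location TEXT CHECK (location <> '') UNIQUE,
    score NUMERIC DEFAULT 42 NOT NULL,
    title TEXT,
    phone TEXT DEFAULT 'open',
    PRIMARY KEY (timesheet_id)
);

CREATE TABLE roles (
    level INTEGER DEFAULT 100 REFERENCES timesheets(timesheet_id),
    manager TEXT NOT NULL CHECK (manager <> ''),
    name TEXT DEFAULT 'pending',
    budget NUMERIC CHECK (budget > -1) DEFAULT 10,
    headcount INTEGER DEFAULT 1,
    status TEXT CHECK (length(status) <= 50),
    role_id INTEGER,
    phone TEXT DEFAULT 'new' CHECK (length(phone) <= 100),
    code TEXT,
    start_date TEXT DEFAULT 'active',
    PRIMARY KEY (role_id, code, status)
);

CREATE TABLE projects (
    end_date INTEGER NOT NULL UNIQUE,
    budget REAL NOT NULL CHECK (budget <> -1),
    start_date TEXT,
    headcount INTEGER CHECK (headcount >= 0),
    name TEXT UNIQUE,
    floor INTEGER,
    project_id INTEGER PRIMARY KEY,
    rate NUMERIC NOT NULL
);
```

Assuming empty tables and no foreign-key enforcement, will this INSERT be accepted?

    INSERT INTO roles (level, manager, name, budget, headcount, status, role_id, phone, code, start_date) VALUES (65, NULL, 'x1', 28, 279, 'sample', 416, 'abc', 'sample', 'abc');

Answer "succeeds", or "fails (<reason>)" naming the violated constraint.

manager is explicitly set to NULL, but manager is declared NOT NULL.

fails (NOT NULL on manager)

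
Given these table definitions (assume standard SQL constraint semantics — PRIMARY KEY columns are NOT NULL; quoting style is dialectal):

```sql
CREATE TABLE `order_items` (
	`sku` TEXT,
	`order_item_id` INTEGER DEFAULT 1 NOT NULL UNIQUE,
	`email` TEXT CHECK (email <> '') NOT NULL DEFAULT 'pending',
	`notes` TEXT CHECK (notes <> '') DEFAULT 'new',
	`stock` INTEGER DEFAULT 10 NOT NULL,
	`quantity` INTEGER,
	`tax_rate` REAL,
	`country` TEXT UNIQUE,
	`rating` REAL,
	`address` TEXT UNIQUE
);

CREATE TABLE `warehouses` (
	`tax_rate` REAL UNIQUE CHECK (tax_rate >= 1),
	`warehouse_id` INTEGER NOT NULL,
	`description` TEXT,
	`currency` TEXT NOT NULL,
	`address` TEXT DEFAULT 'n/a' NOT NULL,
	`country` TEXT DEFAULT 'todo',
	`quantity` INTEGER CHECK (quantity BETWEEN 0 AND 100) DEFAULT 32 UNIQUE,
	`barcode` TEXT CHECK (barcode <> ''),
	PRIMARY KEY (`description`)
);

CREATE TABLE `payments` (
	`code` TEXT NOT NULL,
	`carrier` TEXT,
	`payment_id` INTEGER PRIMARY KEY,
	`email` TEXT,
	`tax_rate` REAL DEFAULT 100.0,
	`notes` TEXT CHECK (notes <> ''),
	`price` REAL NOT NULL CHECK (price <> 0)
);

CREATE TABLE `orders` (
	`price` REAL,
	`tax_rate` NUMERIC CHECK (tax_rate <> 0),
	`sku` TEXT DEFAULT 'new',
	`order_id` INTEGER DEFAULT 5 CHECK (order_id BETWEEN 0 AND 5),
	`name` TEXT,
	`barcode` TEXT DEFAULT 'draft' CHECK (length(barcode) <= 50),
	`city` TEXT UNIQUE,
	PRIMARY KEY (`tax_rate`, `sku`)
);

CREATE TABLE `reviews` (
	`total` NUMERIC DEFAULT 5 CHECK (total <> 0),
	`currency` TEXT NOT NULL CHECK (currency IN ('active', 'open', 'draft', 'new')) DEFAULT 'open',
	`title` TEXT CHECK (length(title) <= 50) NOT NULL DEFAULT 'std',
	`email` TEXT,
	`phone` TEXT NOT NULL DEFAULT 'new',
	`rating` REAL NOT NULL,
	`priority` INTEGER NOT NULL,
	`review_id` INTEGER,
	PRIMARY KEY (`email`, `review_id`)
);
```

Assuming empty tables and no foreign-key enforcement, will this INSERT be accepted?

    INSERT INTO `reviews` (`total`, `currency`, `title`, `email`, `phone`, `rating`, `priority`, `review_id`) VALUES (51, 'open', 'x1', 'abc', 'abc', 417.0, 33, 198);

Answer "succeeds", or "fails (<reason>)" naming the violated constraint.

NOT NULL columns: currency is supplied; email is supplied; phone is supplied; priority is supplied; rating is supplied; review_id is supplied; title is supplied.
CHECK constraints: 51 satisfies (total <> 0); 'open' satisfies (currency IN ('active', 'open', 'draft', 'new')); 'x1' satisfies (length(title) <= 50).
No constraint is violated.

succeeds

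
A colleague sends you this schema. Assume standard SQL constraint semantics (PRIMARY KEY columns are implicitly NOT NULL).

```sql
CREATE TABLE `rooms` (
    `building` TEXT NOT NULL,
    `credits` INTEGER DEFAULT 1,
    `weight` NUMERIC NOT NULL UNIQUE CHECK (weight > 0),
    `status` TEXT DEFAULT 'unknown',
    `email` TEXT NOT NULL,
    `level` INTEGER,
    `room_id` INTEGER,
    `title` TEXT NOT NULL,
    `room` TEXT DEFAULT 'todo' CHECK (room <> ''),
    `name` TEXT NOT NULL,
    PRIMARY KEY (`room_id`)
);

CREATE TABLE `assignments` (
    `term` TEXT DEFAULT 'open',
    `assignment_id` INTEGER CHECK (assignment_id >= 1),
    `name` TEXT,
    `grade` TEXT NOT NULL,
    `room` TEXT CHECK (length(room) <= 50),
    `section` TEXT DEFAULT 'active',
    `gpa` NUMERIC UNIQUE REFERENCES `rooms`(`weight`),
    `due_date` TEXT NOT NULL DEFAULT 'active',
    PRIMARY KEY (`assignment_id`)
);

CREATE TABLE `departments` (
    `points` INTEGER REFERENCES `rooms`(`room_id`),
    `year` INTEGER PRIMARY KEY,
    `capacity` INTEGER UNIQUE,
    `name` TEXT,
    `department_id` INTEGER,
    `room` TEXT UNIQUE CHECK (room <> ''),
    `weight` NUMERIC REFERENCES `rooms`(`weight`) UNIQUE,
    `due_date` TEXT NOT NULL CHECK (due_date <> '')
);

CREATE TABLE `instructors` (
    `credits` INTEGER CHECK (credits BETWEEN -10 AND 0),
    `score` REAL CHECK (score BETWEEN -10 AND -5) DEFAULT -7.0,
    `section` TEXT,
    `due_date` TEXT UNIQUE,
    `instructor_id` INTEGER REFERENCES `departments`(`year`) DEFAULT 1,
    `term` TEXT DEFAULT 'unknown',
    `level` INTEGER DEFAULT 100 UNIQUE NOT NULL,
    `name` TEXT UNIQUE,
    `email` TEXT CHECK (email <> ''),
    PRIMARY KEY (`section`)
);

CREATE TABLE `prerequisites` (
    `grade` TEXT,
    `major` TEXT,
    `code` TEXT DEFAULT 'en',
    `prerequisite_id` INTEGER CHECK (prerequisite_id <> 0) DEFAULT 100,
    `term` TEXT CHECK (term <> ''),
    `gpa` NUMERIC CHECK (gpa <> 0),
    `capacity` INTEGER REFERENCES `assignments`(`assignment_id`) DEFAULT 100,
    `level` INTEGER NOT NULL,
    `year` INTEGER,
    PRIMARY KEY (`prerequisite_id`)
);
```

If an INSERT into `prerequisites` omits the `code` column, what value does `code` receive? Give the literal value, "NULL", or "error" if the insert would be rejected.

code has an explicit DEFAULT 'en'.
When the column is omitted from an INSERT, that default is used.

'en'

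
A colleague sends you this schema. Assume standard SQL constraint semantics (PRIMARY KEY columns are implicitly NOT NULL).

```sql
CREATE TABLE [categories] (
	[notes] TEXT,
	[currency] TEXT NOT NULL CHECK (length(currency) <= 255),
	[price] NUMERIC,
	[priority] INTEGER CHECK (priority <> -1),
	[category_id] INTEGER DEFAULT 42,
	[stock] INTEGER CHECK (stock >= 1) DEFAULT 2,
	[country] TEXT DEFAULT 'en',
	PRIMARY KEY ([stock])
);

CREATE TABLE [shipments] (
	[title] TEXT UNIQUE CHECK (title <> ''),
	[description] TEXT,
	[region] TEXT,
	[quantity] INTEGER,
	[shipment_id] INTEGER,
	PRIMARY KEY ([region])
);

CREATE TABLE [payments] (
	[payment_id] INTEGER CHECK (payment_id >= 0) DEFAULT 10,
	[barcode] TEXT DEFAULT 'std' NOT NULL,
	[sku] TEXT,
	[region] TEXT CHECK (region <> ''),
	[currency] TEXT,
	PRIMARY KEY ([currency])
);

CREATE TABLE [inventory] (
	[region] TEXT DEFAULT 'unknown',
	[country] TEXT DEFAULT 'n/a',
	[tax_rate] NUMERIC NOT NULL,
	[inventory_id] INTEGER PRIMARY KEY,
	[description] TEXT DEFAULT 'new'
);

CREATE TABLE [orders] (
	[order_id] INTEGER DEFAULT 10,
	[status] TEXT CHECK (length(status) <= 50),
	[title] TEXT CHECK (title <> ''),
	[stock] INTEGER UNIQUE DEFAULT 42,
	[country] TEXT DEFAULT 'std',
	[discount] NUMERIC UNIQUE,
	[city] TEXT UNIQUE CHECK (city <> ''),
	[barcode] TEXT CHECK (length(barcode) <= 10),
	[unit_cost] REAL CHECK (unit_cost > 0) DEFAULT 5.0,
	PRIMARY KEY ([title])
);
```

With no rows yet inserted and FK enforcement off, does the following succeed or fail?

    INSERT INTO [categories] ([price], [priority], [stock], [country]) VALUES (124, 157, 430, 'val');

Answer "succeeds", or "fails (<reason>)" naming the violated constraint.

currency is omitted from the column list and has no DEFAULT, so it would receive NULL.
But currency is declared NOT NULL.

fails (NOT NULL on currency)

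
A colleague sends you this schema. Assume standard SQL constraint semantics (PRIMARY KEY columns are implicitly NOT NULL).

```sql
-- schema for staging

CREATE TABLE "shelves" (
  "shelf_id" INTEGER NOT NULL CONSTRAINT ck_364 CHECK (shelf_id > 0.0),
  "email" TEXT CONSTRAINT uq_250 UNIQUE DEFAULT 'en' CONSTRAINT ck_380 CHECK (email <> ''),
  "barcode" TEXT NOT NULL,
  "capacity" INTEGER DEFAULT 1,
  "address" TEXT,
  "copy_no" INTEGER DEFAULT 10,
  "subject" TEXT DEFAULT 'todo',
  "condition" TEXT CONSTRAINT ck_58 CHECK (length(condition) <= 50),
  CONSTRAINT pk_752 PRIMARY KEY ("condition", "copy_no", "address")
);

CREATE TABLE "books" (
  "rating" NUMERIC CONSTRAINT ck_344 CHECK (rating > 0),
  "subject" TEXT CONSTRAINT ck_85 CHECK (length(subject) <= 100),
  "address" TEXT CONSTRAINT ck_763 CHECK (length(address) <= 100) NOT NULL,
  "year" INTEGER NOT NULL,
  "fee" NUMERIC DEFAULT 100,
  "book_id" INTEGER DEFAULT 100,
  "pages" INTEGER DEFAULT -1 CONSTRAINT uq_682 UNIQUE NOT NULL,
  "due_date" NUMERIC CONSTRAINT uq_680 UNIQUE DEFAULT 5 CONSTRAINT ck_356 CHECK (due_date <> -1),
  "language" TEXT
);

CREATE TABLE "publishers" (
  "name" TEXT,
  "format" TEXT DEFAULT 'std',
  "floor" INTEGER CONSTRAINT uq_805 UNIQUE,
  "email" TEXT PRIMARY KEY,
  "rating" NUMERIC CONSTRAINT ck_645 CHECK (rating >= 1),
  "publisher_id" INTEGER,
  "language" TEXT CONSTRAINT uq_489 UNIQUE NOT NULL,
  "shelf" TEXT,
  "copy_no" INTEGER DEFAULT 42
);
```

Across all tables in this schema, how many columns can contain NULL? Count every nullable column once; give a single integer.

shelves: 3 nullable (email, capacity, subject — PK (condition, copy_no, address) and explicit NOT NULL columns excluded).
books: 6 nullable (rating, subject, fee, book_id, due_date, language — PK none and explicit NOT NULL columns excluded).
publishers: 7 nullable (name, format, floor, rating, publisher_id, shelf, copy_no — PK (email) and explicit NOT NULL columns excluded).
Total: 3 + 6 + 7 = 16.

16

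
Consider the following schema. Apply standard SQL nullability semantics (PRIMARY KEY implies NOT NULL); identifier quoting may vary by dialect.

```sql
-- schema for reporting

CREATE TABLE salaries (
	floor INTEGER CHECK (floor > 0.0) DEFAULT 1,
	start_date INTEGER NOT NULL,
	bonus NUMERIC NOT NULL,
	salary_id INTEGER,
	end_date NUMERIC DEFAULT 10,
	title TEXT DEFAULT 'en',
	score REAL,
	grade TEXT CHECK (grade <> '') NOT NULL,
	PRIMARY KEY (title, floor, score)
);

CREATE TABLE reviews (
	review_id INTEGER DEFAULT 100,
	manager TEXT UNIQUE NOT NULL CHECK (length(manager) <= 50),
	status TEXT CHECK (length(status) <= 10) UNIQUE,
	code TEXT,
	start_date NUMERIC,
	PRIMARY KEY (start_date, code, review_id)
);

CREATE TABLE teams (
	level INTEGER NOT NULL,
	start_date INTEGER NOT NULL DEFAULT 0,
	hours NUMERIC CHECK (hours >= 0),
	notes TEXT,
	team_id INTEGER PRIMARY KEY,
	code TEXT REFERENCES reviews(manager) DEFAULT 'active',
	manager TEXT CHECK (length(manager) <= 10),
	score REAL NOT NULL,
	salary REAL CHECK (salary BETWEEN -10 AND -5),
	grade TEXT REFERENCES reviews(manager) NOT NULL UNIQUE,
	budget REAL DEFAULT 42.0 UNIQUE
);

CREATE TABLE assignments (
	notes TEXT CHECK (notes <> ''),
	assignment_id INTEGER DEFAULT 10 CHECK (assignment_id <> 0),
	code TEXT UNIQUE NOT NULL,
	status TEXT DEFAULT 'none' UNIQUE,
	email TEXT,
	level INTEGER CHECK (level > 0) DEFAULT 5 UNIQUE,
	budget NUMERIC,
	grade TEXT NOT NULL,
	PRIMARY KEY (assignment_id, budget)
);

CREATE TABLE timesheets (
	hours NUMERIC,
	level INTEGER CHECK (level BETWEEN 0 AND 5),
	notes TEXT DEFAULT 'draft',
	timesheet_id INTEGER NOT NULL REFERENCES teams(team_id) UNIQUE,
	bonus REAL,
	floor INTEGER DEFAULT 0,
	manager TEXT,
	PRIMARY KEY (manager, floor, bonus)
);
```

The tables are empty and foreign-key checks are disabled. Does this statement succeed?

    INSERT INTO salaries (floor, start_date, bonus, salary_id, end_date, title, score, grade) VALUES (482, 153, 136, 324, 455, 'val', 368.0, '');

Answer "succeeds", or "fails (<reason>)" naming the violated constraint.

The value '' for grade violates CHECK (grade <> '').

fails (CHECK on grade)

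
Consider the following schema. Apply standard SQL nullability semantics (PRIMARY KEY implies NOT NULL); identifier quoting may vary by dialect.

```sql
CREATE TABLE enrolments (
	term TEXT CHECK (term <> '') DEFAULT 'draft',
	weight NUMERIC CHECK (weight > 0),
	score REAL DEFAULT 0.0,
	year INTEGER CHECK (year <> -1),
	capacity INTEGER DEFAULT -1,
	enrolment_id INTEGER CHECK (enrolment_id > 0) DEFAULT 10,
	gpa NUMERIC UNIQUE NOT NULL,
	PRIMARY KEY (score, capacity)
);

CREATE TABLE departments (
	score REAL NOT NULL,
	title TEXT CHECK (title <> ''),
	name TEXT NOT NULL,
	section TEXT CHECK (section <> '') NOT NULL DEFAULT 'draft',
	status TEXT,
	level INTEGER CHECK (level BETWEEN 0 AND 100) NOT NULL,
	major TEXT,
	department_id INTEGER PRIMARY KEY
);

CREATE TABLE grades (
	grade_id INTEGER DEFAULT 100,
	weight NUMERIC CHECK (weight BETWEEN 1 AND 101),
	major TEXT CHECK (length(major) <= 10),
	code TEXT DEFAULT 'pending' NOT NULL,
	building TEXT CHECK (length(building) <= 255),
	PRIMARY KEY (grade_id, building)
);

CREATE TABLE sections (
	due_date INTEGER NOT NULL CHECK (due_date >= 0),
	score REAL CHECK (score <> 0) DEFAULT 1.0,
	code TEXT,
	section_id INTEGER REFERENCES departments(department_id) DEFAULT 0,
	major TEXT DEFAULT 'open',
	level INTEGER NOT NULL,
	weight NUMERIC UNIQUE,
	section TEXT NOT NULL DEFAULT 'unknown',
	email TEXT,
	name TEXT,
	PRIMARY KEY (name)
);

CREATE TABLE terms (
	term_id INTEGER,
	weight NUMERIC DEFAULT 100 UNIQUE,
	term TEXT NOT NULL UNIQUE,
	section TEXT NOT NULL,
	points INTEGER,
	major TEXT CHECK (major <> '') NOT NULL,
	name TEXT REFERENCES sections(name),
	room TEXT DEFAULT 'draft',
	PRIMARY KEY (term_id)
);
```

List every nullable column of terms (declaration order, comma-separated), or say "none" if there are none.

weight, points, name, room

- term_id: part of the PRIMARY KEY, which implies NOT NULL → not nullable.
- weight: UNIQUE does not imply NOT NULL → nullable.
- term: declared NOT NULL → not nullable.
- section: declared NOT NULL → not nullable.
- points: no NOT NULL constraint applies → nullable.
- major: declared NOT NULL → not nullable.
- name: a foreign key column may be NULL unless separately constrained → nullable.
- room: DEFAULT only fills an omitted column; an explicit NULL is still allowed → nullable.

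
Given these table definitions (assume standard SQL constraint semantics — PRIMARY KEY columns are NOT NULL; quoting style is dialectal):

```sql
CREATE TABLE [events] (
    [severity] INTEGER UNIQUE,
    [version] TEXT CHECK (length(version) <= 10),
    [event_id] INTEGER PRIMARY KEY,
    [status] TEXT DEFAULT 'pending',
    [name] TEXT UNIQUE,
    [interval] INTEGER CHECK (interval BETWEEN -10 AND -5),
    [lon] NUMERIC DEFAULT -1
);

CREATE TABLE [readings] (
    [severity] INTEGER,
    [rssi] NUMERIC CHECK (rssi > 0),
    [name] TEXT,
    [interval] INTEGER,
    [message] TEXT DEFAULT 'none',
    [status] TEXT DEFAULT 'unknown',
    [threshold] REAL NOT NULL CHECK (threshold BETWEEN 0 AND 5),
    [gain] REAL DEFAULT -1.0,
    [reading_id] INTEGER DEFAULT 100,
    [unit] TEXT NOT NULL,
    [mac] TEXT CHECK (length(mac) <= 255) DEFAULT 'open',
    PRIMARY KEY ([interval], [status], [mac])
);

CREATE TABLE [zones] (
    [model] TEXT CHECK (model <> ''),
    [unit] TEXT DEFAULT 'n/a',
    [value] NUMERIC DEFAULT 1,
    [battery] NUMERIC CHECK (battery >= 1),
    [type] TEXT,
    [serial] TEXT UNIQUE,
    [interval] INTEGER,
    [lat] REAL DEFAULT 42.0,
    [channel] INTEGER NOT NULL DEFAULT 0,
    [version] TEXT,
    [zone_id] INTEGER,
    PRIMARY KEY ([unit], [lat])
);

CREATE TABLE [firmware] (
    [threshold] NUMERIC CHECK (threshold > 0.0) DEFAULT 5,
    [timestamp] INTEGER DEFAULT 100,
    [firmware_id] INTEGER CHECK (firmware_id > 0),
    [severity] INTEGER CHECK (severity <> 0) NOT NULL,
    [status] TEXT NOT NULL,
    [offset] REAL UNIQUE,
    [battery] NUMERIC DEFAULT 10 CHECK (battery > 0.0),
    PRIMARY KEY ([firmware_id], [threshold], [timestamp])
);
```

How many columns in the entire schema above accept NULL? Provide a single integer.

events: 6 nullable (severity, version, status, name, interval, lon — PK (event_id) and explicit NOT NULL columns excluded).
readings: 6 nullable (severity, rssi, name, message, gain, reading_id — PK (interval, status, mac) and explicit NOT NULL columns excluded).
zones: 8 nullable (model, value, battery, type, serial, interval, version, zone_id — PK (unit, lat) and explicit NOT NULL columns excluded).
firmware: 2 nullable (offset, battery — PK (firmware_id, threshold, timestamp) and explicit NOT NULL columns excluded).
Total: 6 + 6 + 8 + 2 = 22.

22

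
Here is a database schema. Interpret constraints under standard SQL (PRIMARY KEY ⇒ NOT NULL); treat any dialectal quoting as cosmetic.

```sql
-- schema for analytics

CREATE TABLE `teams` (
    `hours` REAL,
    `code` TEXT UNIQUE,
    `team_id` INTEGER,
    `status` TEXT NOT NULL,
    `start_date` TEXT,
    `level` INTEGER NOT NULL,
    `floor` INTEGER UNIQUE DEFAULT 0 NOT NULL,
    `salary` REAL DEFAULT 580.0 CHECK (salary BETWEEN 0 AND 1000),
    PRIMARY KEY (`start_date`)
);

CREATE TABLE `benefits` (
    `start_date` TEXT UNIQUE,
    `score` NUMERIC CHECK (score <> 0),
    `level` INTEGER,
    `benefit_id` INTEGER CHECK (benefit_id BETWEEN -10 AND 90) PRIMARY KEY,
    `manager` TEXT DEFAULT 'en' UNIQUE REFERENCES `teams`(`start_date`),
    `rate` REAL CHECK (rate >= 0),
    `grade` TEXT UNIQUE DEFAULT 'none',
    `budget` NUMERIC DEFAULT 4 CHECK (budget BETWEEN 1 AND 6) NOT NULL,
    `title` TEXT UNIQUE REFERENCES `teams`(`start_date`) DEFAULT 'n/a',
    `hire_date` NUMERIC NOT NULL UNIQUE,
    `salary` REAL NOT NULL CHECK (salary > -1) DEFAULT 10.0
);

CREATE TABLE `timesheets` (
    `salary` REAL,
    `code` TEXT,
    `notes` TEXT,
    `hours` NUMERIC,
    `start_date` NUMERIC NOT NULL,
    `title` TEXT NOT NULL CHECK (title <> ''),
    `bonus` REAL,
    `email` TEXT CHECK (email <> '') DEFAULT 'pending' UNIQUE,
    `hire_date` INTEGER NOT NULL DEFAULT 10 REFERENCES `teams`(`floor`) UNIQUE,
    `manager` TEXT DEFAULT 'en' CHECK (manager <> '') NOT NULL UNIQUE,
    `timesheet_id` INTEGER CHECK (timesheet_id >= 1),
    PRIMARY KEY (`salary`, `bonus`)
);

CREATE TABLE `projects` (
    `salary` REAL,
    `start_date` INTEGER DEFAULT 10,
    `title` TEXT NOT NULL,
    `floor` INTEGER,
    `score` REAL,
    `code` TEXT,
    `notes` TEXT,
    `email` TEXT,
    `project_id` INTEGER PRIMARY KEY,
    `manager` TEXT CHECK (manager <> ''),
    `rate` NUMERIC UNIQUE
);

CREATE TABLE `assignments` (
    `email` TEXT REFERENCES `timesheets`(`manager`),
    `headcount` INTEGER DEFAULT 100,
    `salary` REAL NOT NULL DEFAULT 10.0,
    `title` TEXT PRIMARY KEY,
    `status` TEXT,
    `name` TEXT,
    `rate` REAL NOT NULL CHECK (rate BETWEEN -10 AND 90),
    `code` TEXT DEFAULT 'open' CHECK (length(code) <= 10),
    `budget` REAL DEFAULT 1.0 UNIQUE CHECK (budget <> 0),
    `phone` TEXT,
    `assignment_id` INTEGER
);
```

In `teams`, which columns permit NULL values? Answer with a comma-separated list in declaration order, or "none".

- hours: no NOT NULL constraint applies → nullable.
- code: UNIQUE does not imply NOT NULL → nullable.
- team_id: no NOT NULL constraint applies → nullable.
- status: declared NOT NULL → not nullable.
- start_date: part of the PRIMARY KEY, which implies NOT NULL → not nullable.
- level: declared NOT NULL → not nullable.
- floor: declared NOT NULL → not nullable.
- salary: CHECK does not forbid NULL (a CHECK constraint passes when its expression is NULL) → nullable.

hours, code, team_id, salary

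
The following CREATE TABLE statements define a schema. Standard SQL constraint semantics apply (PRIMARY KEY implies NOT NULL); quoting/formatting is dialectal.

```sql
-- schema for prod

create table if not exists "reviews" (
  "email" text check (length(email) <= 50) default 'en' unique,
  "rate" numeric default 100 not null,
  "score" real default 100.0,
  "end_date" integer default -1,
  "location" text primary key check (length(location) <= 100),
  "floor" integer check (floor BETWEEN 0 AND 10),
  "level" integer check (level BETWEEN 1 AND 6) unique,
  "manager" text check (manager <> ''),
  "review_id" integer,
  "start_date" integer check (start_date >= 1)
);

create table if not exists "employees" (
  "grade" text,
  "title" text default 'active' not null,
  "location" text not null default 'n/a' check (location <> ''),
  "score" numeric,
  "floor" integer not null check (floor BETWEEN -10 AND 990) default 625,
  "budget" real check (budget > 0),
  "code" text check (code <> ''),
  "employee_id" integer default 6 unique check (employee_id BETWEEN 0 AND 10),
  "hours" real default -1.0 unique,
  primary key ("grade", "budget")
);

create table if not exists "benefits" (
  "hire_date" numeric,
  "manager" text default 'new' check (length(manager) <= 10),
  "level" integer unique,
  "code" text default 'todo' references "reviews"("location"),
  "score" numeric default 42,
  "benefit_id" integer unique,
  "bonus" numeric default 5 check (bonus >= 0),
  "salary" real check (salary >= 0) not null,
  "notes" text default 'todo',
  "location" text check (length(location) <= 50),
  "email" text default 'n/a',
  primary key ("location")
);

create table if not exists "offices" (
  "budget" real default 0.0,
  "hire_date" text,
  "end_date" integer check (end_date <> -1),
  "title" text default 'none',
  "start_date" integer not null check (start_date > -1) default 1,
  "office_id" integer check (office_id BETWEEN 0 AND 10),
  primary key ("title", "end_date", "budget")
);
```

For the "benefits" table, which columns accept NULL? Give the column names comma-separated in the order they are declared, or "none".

hire_date, manager, level, code, score, benefit_id, bonus, notes, email

- hire_date: no NOT NULL constraint applies → nullable.
- manager: CHECK does not forbid NULL (a CHECK constraint passes when its expression is NULL) → nullable.
- level: UNIQUE does not imply NOT NULL → nullable.
- code: a foreign key column may be NULL unless separately constrained → nullable.
- score: DEFAULT only fills an omitted column; an explicit NULL is still allowed → nullable.
- benefit_id: UNIQUE does not imply NOT NULL → nullable.
- bonus: CHECK does not forbid NULL (a CHECK constraint passes when its expression is NULL) → nullable.
- salary: declared NOT NULL → not nullable.
- notes: DEFAULT only fills an omitted column; an explicit NULL is still allowed → nullable.
- location: part of the PRIMARY KEY, which implies NOT NULL → not nullable.
- email: DEFAULT only fills an omitted column; an explicit NULL is still allowed → nullable.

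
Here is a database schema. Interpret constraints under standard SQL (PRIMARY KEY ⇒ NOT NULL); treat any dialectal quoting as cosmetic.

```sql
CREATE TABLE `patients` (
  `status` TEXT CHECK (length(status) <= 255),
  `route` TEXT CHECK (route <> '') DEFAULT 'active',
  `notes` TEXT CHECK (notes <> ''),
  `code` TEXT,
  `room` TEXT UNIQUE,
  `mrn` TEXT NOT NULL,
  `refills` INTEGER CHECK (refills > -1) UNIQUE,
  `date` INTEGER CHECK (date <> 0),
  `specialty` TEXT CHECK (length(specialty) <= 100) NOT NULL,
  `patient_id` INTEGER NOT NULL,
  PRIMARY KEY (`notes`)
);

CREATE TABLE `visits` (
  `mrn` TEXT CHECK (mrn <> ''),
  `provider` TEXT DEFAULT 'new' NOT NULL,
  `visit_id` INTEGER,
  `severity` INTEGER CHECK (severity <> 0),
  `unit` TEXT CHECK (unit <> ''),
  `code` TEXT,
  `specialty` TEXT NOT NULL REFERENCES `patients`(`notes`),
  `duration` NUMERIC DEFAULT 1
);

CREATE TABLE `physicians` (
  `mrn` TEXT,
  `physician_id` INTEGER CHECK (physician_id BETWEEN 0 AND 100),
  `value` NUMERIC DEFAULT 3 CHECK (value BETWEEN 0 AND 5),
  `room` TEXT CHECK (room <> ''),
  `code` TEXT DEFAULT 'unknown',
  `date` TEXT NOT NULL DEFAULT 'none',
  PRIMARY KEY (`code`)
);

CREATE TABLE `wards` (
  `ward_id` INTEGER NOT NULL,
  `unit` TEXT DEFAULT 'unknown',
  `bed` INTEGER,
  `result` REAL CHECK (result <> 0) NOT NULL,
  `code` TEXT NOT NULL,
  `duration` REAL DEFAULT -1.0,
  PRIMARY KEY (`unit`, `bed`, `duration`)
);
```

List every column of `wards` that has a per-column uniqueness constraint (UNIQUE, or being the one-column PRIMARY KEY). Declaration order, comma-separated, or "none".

none

- ward_id: no UNIQUE or single-column PK constraint.
- unit: part of a composite PRIMARY KEY — only the tuple is unique, not this column on its own.
- bed: part of a composite PRIMARY KEY — only the tuple is unique, not this column on its own.
- result: no UNIQUE or single-column PK constraint.
- code: no UNIQUE or single-column PK constraint.
- duration: part of a composite PRIMARY KEY — only the tuple is unique, not this column on its own.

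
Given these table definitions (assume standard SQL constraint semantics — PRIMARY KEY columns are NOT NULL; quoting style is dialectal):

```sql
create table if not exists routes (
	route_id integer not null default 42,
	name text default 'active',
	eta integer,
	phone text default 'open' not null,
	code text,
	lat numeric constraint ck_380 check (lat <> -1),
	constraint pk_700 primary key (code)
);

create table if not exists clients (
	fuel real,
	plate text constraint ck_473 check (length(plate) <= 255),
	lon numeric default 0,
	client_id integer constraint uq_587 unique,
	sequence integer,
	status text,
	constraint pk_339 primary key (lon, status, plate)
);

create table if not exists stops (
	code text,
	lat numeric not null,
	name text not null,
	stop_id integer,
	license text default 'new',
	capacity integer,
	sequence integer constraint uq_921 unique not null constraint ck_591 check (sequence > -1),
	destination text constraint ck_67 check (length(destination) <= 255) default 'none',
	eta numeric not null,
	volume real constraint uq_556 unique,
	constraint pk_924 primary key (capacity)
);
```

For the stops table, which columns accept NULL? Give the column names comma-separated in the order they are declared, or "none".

- code: no NOT NULL constraint applies → nullable.
- lat: declared NOT NULL → not nullable.
- name: declared NOT NULL → not nullable.
- stop_id: no NOT NULL constraint applies → nullable.
- license: DEFAULT only fills an omitted column; an explicit NULL is still allowed → nullable.
- capacity: part of the PRIMARY KEY, which implies NOT NULL → not nullable.
- sequence: declared NOT NULL → not nullable.
- destination: CHECK does not forbid NULL (a CHECK constraint passes when its expression is NULL) → nullable.
- eta: declared NOT NULL → not nullable.
- volume: UNIQUE does not imply NOT NULL → nullable.

code, stop_id, license, destination, volume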